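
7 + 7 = 14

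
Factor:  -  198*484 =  - 95832 = - 2^3 * 3^2  *  11^3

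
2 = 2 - 0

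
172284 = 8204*21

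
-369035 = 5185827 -5554862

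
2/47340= 1/23670=0.00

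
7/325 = 7/325 = 0.02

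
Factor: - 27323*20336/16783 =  -2^4*13^( - 1 )*31^1 * 41^1*89^1*307^1*1291^ ( - 1 ) = - 555640528/16783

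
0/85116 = 0 = 0.00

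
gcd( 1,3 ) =1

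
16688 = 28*596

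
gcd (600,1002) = 6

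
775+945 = 1720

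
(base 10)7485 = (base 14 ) 2a29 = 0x1d3d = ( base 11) 5695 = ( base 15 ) 2340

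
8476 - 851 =7625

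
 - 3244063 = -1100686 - 2143377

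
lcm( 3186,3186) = 3186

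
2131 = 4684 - 2553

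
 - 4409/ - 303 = 4409/303 = 14.55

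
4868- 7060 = - 2192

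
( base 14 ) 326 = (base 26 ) NO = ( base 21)18d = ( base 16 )26E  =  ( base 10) 622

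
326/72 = 4+19/36 = 4.53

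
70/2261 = 10/323 = 0.03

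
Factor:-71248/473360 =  - 73/485 = - 5^( - 1 )*73^1 * 97^( - 1)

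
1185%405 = 375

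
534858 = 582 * 919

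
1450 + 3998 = 5448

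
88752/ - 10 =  - 8876+4/5 = - 8875.20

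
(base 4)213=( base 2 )100111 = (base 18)23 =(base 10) 39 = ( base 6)103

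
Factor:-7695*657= - 3^6*5^1*19^1*73^1 = -5055615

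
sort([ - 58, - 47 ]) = [ - 58, - 47 ]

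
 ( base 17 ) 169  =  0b110010000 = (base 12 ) 294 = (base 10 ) 400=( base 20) 100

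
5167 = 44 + 5123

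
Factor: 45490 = 2^1*5^1*4549^1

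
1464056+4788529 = 6252585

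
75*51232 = 3842400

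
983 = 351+632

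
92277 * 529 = 48814533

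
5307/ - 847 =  - 5307/847 = - 6.27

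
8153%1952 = 345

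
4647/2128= 2 + 391/2128 = 2.18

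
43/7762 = 43/7762 = 0.01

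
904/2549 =904/2549 =0.35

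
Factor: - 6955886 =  - 2^1  *  7^1 * 496849^1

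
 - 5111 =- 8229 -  - 3118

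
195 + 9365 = 9560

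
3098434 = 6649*466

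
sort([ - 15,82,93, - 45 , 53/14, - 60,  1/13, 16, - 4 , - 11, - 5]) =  [ - 60,-45, - 15, - 11, - 5, - 4 , 1/13,53/14,  16,82,93]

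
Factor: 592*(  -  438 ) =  - 259296=- 2^5 * 3^1 * 37^1*73^1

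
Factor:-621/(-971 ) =3^3 * 23^1*971^( -1) 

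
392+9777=10169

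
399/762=133/254 = 0.52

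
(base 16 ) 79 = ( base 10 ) 121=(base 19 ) 67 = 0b1111001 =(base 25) 4l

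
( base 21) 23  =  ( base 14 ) 33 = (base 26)1j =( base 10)45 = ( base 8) 55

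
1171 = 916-- 255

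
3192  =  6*532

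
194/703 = 194/703 = 0.28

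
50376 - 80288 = - 29912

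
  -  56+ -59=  - 115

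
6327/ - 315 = - 21 + 32/35 = - 20.09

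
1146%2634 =1146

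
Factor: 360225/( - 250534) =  - 2^( - 1 )*3^2*5^2*19^( - 2 )*347^( - 1 )* 1601^1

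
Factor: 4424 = 2^3*7^1*79^1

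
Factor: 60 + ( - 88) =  - 2^2*7^1 = -28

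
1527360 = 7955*192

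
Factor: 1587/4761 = 1/3  =  3^(- 1 ) 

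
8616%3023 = 2570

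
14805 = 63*235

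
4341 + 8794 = 13135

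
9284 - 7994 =1290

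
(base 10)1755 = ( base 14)8d5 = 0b11011011011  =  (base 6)12043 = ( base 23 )377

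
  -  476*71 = -33796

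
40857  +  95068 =135925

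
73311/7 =10473 = 10473.00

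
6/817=6/817 = 0.01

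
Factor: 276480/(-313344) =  - 15/17 = - 3^1  *5^1 * 17^( - 1) 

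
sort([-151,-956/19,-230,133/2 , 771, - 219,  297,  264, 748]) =[ - 230, - 219, - 151 ,-956/19,133/2, 264, 297, 748,  771 ] 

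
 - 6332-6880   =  -13212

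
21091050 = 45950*459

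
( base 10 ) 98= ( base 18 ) 58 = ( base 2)1100010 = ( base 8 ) 142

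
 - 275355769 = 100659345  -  376015114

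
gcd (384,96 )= 96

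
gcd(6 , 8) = 2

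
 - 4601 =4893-9494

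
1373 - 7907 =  - 6534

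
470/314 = 1 + 78/157 =1.50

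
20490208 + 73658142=94148350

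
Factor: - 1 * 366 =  - 2^1 * 3^1 * 61^1=- 366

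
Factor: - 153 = -3^2*17^1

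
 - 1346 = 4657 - 6003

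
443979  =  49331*9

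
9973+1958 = 11931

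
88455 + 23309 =111764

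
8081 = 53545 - 45464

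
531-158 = 373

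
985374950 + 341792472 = 1327167422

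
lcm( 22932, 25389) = 710892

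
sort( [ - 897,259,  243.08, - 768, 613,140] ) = [ - 897, - 768,140, 243.08,259,613] 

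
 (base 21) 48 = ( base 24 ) 3K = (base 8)134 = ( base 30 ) 32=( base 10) 92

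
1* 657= 657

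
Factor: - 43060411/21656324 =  - 2^( - 2 )*5414081^( - 1 )*43060411^1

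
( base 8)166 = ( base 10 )118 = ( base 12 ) 9A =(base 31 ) 3P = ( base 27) 4A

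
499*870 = 434130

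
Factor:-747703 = -11^1 * 101^1*673^1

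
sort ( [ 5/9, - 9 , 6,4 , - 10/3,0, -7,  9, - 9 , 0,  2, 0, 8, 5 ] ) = [ -9, - 9, - 7, -10/3,0, 0,0,5/9, 2 , 4 , 5 , 6, 8,9] 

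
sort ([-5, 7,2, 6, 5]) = [-5,2, 5, 6, 7] 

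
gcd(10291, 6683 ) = 41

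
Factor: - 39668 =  - 2^2*47^1*211^1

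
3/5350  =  3/5350 = 0.00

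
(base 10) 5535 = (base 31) 5NH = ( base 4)1112133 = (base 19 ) F66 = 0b1010110011111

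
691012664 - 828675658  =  - 137662994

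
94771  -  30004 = 64767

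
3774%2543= 1231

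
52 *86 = 4472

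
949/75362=949/75362=0.01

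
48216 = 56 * 861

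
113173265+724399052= 837572317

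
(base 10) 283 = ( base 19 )eh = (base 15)13d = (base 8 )433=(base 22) CJ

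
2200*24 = 52800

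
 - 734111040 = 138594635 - 872705675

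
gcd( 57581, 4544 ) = 71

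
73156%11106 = 6520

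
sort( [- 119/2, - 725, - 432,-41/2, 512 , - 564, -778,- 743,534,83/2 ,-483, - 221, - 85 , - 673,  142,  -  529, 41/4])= [ - 778, - 743, - 725,- 673,  -  564, - 529, - 483,-432 ,-221,-85,  -  119/2, -41/2,41/4,83/2, 142,  512,534 ]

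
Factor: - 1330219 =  - 11^1*120929^1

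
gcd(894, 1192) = 298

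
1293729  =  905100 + 388629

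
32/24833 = 32/24833 = 0.00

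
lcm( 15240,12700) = 76200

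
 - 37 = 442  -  479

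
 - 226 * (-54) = 12204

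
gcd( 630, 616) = 14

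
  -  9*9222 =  - 82998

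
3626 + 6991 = 10617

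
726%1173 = 726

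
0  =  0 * (  -  363)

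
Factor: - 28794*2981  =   - 2^1*3^1*11^1*271^1*4799^1 = - 85834914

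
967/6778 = 967/6778 = 0.14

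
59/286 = 59/286 = 0.21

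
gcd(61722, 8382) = 762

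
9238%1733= 573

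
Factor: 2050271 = 19^1*29^1*61^2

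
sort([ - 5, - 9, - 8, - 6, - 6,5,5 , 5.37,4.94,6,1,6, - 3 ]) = [ - 9,-8, - 6, - 6,  -  5, - 3,1,4.94,5, 5 , 5.37,6,6]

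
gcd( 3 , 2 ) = 1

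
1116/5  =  223 + 1/5 =223.20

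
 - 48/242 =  - 1+97/121 = - 0.20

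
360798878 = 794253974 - 433455096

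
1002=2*501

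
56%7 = 0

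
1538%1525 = 13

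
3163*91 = 287833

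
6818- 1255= 5563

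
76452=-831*( - 92 ) 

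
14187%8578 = 5609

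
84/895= 84/895 = 0.09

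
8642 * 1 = 8642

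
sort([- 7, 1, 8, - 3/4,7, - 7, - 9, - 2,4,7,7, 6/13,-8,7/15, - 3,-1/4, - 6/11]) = [-9, - 8, - 7, - 7, - 3, - 2, - 3/4, - 6/11, - 1/4, 6/13,7/15,1,4,7,7, 7,8 ]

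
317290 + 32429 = 349719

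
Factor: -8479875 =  - 3^1*5^3 * 22613^1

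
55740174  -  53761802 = 1978372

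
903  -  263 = 640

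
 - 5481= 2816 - 8297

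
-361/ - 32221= 361/32221 = 0.01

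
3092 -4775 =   -  1683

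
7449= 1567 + 5882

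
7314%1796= 130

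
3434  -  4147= - 713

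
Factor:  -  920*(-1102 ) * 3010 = 2^5*5^2*7^1*19^1*23^1*29^1*43^1 = 3051658400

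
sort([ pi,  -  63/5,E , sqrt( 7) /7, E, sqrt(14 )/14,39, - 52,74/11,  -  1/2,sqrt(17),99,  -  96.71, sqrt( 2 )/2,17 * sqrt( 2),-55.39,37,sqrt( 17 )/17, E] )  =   [ - 96.71, - 55.39, - 52, - 63/5,-1/2 , sqrt(17)/17,  sqrt( 14)/14,sqrt( 7)/7,sqrt (2 ) /2,E,E,E,pi, sqrt( 17),74/11, 17*sqrt( 2),37,39,99 ] 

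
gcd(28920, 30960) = 120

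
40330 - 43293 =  - 2963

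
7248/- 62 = -117  +  3/31 = -  116.90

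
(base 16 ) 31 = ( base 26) 1n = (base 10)49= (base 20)29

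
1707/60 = 28+9/20 = 28.45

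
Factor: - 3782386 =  - 2^1  *  211^1 * 8963^1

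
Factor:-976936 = - 2^3*122117^1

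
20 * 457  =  9140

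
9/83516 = 9/83516 = 0.00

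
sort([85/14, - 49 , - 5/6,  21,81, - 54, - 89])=[-89 , - 54, - 49, - 5/6,85/14, 21,  81]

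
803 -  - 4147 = 4950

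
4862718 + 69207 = 4931925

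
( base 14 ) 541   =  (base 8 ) 2015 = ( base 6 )4445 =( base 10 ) 1037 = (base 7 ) 3011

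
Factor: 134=2^1*67^1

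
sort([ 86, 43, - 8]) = [ - 8 , 43, 86] 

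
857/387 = 857/387 = 2.21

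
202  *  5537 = 1118474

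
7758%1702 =950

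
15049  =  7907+7142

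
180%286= 180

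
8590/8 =4295/4 =1073.75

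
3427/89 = 38 + 45/89 = 38.51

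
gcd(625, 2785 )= 5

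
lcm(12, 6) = 12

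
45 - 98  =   - 53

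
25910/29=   893+13/29= 893.45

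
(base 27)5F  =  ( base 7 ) 303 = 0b10010110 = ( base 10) 150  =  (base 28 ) 5A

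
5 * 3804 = 19020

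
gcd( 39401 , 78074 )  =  1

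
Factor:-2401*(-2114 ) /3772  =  2^(-1)*7^5 * 23^( - 1)*41^(-1)*151^1  =  2537857/1886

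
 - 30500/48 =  - 636 + 7/12 = -635.42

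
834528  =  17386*48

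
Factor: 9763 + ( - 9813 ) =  - 50 = - 2^1*5^2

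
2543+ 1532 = 4075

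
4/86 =2/43=0.05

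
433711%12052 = 11891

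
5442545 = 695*7831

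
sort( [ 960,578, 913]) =[578,913, 960]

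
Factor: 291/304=2^( - 4)*3^1*19^( - 1 )*97^1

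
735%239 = 18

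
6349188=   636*9983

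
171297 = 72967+98330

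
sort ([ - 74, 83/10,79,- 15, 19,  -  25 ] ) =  [-74, - 25,-15,83/10 , 19, 79 ] 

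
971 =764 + 207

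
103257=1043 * 99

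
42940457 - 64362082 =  - 21421625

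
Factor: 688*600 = 2^7*3^1*5^2 * 43^1=412800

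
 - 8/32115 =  - 1 +32107/32115 = - 0.00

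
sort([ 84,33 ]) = [ 33, 84] 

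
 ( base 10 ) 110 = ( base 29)3n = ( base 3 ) 11002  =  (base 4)1232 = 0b1101110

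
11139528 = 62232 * 179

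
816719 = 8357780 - 7541061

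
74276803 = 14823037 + 59453766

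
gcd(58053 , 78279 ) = 3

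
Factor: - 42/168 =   -  1/4  =  - 2^( - 2)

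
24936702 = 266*93747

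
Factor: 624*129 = 80496 = 2^4 *3^2 * 13^1*43^1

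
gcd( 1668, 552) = 12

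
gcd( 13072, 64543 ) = 817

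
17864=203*88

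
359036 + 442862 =801898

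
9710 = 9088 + 622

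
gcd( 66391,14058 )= 1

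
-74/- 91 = 74/91=0.81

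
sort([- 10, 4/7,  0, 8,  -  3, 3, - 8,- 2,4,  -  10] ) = [ - 10 , - 10,  -  8, - 3, - 2,0,4/7,  3,4, 8]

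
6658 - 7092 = -434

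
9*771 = 6939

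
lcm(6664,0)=0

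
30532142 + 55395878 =85928020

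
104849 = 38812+66037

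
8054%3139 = 1776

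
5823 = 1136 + 4687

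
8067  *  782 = 6308394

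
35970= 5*7194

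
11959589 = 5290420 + 6669169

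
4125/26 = 158 + 17/26  =  158.65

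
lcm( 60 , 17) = 1020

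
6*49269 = 295614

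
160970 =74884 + 86086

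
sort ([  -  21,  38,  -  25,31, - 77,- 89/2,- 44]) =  [  -  77, - 89/2, - 44  ,-25, - 21,  31, 38]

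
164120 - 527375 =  -363255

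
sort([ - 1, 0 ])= [ - 1, 0 ]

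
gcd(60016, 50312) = 8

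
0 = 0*819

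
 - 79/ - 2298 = 79/2298  =  0.03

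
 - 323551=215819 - 539370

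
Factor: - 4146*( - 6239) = 25866894 = 2^1*3^1*17^1*367^1*691^1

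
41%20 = 1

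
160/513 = 160/513 = 0.31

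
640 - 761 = -121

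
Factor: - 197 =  - 197^1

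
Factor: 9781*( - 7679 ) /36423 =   -  75108299/36423 = - 3^( - 3 )*7^1*19^(  -  1 )*71^( - 1)*1097^1 * 9781^1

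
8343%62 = 35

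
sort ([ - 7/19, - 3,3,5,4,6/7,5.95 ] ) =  [ - 3, - 7/19, 6/7 , 3, 4,5,5.95 ]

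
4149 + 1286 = 5435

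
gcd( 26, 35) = 1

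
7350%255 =210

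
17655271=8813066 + 8842205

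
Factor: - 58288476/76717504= -14572119/19179376 =- 2^( - 4)*3^1*43^( - 1) * 61^(  -  1 ) * 457^(-1)*4857373^1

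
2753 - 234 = 2519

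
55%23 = 9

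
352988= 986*358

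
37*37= 1369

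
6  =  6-0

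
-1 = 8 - 9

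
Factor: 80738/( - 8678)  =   - 40369/4339 = - 7^1*73^1*79^1*4339^( - 1) 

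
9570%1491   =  624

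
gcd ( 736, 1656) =184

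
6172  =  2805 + 3367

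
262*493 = 129166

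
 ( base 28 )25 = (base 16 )3D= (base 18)37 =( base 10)61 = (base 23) 2f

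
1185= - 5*( - 237) 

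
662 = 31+631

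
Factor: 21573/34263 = 3^( - 3 )*17^1 = 17/27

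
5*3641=18205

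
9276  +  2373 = 11649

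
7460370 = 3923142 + 3537228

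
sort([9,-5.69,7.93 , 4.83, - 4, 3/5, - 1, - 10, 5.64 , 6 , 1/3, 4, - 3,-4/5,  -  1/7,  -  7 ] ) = [ - 10,-7, - 5.69, - 4, - 3, - 1, - 4/5, - 1/7, 1/3, 3/5,4, 4.83, 5.64, 6, 7.93, 9]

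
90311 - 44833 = 45478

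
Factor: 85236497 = 79^1*1078943^1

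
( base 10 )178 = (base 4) 2302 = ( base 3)20121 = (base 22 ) 82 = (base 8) 262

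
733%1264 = 733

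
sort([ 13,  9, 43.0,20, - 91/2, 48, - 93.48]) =[ - 93.48 , - 91/2 , 9, 13, 20,43.0, 48 ] 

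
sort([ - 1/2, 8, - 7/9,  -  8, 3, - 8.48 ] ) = [ - 8.48, - 8, - 7/9, - 1/2,  3, 8 ] 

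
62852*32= 2011264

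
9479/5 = 9479/5 = 1895.80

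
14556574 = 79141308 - 64584734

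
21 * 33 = 693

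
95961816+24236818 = 120198634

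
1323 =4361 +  - 3038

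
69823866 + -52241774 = 17582092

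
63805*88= 5614840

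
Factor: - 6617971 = - 59^1*223^1*503^1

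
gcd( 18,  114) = 6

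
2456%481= 51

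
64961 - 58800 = 6161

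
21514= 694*31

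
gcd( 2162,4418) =94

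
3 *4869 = 14607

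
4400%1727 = 946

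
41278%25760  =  15518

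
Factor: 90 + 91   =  181= 181^1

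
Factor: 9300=2^2*3^1 * 5^2*31^1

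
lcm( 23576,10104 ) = 70728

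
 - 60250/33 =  - 60250/33 = - 1825.76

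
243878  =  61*3998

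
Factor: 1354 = 2^1 * 677^1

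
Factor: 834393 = 3^1*7^1*39733^1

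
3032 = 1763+1269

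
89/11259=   89/11259 = 0.01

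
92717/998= 92717/998 = 92.90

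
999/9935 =999/9935 = 0.10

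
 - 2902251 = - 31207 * 93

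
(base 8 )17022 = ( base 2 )1111000010010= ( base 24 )D8I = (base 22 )FJK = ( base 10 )7698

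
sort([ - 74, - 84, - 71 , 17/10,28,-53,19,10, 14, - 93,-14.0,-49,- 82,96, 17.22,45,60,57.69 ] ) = [-93, - 84, - 82,-74, - 71 ,-53, - 49,-14.0,17/10,10,14,17.22,19  ,  28,45, 57.69,60,96]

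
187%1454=187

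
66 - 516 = - 450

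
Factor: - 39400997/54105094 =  - 2^ ( - 1) * 43^( - 1)*101^( -1)*6229^(-1)*39400997^1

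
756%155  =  136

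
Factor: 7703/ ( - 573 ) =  - 3^( - 1)*191^( - 1 )*7703^1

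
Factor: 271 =271^1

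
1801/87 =20 + 61/87 = 20.70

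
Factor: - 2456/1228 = - 2  =  -2^1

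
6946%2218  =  292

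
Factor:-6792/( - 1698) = 2^2 = 4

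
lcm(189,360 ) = 7560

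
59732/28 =14933/7= 2133.29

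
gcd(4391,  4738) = 1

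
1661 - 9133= -7472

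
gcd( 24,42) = 6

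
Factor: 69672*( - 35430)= - 2468478960=- 2^4*3^2*5^1*1181^1 * 2903^1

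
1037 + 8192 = 9229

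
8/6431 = 8/6431 = 0.00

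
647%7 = 3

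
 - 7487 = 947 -8434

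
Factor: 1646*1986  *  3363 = 10993499028 = 2^2*3^2*19^1 * 59^1 * 331^1*823^1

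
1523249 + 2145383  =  3668632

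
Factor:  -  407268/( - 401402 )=486/479 = 2^1 * 3^5 * 479^( - 1 )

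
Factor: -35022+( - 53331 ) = - 3^2*9817^1 = - 88353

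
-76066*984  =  -74848944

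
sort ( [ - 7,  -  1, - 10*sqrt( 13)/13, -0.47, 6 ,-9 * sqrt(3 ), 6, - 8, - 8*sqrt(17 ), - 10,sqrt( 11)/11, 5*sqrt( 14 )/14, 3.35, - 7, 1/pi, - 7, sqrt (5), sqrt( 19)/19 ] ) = [  -  8*sqrt (17 ), - 9 * sqrt (3), - 10, - 8, - 7, - 7,-7, - 10*sqrt( 13)/13,-1, - 0.47, sqrt ( 19) /19, sqrt(11) /11, 1/pi, 5*sqrt( 14) /14,  sqrt (5), 3.35,6, 6] 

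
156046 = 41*3806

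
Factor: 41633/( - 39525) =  - 79/75 =-3^( - 1)*5^( - 2)*79^1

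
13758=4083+9675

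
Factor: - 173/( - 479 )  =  173^1*479^( - 1) 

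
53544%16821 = 3081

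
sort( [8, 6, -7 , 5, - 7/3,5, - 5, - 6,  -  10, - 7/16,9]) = [ - 10, - 7, - 6, - 5, - 7/3, -7/16,5,5,  6, 8,  9]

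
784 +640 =1424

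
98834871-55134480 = 43700391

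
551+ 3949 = 4500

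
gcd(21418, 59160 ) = 2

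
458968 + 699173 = 1158141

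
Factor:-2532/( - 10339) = 12/49 = 2^2* 3^1*7^( - 2) 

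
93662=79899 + 13763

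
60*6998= 419880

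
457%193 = 71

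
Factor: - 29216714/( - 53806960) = 14608357/26903480 = 2^( - 3)*5^ (-1)*672587^(- 1)*14608357^1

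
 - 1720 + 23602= 21882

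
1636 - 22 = 1614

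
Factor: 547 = 547^1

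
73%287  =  73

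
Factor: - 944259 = -3^1*163^1*1931^1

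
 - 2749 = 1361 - 4110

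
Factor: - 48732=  - 2^2*3^1*31^1*131^1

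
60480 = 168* 360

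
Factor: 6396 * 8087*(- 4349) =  - 224949641748 =-2^2*3^1*13^1 * 41^1*4349^1*8087^1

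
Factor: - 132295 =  - 5^1*26459^1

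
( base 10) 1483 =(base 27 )20P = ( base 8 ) 2713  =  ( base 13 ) 8a1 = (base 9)2027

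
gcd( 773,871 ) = 1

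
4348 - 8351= - 4003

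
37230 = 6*6205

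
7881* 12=94572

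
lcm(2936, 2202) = 8808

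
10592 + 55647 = 66239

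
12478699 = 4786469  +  7692230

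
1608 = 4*402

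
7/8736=1/1248 = 0.00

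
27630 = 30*921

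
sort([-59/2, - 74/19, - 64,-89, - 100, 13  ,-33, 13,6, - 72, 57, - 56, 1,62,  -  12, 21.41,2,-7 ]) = [ - 100,-89,-72, - 64, - 56, - 33 , - 59/2, - 12,- 7, - 74/19, 1, 2, 6, 13, 13, 21.41, 57 , 62 ] 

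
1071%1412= 1071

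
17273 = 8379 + 8894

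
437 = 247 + 190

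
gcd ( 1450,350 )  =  50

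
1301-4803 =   -  3502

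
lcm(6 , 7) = 42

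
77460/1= 77460= 77460.00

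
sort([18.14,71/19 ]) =[ 71/19, 18.14] 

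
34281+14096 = 48377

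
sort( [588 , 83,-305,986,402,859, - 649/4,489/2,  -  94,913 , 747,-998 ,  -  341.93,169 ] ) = [- 998,  -  341.93,  -  305, - 649/4,-94,83,169, 489/2,  402,588, 747,  859,913,986]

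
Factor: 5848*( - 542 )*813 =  - 2^4*3^1 * 17^1*43^1*271^2  =  - 2576897808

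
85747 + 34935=120682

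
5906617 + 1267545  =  7174162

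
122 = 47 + 75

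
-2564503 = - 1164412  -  1400091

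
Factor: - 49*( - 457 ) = 7^2*457^1 = 22393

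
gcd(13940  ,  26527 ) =41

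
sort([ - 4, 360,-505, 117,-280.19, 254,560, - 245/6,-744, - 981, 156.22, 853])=[  -  981, - 744, - 505, - 280.19,  -  245/6, - 4, 117, 156.22, 254,360, 560,853] 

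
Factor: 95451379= 17^1*37^1*263^1*577^1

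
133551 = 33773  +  99778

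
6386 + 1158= 7544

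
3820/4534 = 1910/2267 = 0.84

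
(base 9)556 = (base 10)456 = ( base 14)248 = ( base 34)de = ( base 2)111001000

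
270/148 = 1 + 61/74 =1.82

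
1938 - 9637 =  - 7699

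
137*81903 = 11220711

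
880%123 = 19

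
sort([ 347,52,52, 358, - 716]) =[-716 , 52,52,347,358 ] 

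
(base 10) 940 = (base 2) 1110101100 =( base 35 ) qu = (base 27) 17m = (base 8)1654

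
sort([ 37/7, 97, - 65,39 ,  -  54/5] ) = [ - 65,-54/5,37/7 , 39,97] 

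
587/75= 7 + 62/75 = 7.83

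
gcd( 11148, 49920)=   12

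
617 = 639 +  - 22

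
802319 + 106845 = 909164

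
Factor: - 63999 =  - 3^2*13^1*547^1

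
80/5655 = 16/1131 = 0.01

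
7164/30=238+4/5 =238.80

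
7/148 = 7/148=0.05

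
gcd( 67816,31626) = 14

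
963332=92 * 10471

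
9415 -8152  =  1263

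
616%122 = 6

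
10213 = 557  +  9656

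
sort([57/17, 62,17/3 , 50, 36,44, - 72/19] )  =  [  -  72/19,57/17, 17/3, 36,  44,50,62 ] 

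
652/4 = 163= 163.00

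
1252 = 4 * 313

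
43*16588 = 713284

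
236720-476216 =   -  239496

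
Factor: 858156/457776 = 71513/38148  =  2^( -2)*3^( - 1 )*11^( - 1)*13^1*17^( - 2 )*5501^1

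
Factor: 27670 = 2^1*5^1 * 2767^1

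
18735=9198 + 9537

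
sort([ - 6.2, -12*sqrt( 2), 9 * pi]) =[ -12*sqrt( 2), -6.2,9*pi]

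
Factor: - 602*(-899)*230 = 124475540 = 2^2*5^1*7^1*23^1 * 29^1*31^1*43^1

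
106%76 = 30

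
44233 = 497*89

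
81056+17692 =98748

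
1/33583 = 1/33583 =0.00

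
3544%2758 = 786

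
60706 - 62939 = - 2233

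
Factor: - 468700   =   - 2^2*5^2*43^1*109^1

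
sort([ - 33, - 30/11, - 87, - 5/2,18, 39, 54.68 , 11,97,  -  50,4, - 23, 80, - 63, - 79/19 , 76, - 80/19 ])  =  [ - 87, - 63 , - 50, - 33, - 23,-80/19, - 79/19, - 30/11, - 5/2,4,11, 18,39, 54.68,76,80, 97 ]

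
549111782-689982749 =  - 140870967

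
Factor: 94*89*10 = 83660 = 2^2*5^1*47^1*89^1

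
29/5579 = 29/5579 = 0.01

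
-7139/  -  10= 7139/10 = 713.90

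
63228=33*1916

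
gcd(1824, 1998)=6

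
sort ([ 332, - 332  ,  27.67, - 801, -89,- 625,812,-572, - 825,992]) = [-825,-801,-625,-572,-332,-89,27.67 , 332, 812, 992]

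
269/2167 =269/2167 = 0.12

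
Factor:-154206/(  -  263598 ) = 3^1*13^1 * 659^1 *43933^( - 1)= 25701/43933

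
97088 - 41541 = 55547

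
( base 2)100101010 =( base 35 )8I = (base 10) 298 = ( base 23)cm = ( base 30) 9S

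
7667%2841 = 1985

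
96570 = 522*185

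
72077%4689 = 1742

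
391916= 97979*4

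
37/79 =37/79 = 0.47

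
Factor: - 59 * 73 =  - 59^1*73^1  =  - 4307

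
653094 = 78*8373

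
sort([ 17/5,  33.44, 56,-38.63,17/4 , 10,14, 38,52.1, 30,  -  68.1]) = [ - 68.1,-38.63,  17/5,17/4, 10, 14,30,33.44, 38,  52.1,56] 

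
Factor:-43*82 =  - 2^1*41^1*43^1 = - 3526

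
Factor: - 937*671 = - 628727= -  11^1 * 61^1 * 937^1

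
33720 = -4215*( - 8) 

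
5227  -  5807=  -  580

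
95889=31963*3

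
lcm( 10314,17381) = 938574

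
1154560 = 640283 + 514277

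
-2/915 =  - 2/915 = - 0.00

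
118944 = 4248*28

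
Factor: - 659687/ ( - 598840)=2^(-3)*5^ ( - 1) * 7^2*11^( - 1)*1361^( - 1)*13463^1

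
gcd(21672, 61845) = 21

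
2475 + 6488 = 8963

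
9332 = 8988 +344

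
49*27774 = 1360926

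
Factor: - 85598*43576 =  - 2^4*13^1 * 127^1*337^1*419^1 = -3730018448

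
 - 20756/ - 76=5189/19 = 273.11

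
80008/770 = 103  +  349/385= 103.91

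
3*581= 1743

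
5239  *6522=34168758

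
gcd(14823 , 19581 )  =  183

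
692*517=357764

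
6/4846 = 3/2423 = 0.00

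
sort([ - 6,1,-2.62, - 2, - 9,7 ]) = [ - 9, - 6,  -  2.62, - 2,1, 7 ]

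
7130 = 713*10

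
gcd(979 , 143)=11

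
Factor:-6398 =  - 2^1*7^1*457^1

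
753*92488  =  69643464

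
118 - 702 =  - 584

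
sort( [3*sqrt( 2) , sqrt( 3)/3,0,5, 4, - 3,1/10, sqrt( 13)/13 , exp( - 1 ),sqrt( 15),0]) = [ -3,0 , 0,1/10,  sqrt( 13)/13,exp(- 1), sqrt( 3 ) /3, sqrt( 15),4 , 3*sqrt( 2 ), 5] 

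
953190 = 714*1335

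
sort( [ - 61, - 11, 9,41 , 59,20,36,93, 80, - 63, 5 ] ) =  [ - 63, - 61,- 11,5,9, 20,36, 41,59,80, 93 ] 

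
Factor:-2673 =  - 3^5 * 11^1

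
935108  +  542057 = 1477165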